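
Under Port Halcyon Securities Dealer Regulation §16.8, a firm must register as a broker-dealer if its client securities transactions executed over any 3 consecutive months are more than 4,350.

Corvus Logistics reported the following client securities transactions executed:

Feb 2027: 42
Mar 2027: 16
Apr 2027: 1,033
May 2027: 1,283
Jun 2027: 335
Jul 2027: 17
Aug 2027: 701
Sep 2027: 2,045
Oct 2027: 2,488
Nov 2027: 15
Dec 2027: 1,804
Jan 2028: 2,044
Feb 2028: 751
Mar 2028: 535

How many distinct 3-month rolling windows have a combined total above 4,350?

Feb 2027–Apr 2027: 42 + 16 + 1,033 = 1,091 (under)
Mar 2027–May 2027: 16 + 1,033 + 1,283 = 2,332 (under)
Apr 2027–Jun 2027: 1,033 + 1,283 + 335 = 2,651 (under)
May 2027–Jul 2027: 1,283 + 335 + 17 = 1,635 (under)
Jun 2027–Aug 2027: 335 + 17 + 701 = 1,053 (under)
Jul 2027–Sep 2027: 17 + 701 + 2,045 = 2,763 (under)
Aug 2027–Oct 2027: 701 + 2,045 + 2,488 = 5,234 (over)
Sep 2027–Nov 2027: 2,045 + 2,488 + 15 = 4,548 (over)
Oct 2027–Dec 2027: 2,488 + 15 + 1,804 = 4,307 (under)
Nov 2027–Jan 2028: 15 + 1,804 + 2,044 = 3,863 (under)
Dec 2027–Feb 2028: 1,804 + 2,044 + 751 = 4,599 (over)
Jan 2028–Mar 2028: 2,044 + 751 + 535 = 3,330 (under)
3 windows exceed the threshold.

3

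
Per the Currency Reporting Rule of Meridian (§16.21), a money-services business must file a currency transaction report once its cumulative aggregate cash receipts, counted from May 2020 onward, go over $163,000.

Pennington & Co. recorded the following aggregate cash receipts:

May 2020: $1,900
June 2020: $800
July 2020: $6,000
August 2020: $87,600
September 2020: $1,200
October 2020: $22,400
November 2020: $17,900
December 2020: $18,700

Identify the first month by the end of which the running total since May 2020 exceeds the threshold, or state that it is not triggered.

Not triggered

Through May 2020: $1,900
Through June 2020: $2,700
Through July 2020: $8,700
Through August 2020: $96,300
Through September 2020: $97,500
Through October 2020: $119,900
Through November 2020: $137,800
Through December 2020: $156,500
Final cumulative total $156,500 ≤ $163,000; the threshold is never exceeded.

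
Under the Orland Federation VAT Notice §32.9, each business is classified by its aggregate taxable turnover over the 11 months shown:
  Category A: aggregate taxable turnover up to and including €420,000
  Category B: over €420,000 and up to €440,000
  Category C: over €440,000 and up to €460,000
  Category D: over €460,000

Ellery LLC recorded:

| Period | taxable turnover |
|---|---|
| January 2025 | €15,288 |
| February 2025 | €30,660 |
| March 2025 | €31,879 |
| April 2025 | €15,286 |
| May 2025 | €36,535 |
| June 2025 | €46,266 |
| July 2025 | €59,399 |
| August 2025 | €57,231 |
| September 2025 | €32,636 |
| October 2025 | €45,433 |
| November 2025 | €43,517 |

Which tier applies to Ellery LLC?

Category A

Aggregate taxable turnover: €15,288 + €30,660 + €31,879 + €15,286 + €36,535 + €46,266 + €59,399 + €57,231 + €32,636 + €45,433 + €43,517 = €414,130.
€414,130 ≤ €420,000, so Category A applies.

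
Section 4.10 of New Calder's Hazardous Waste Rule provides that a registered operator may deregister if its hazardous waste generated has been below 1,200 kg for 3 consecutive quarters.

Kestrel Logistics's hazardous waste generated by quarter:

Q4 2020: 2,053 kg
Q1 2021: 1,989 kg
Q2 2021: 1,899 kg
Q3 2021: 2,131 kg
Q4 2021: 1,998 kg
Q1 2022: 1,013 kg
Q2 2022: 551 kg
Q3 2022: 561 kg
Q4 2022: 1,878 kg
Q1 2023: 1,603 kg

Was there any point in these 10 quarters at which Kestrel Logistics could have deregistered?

Yes

Quarters below 1,200 kg: Q1 2022, Q2 2022, Q3 2022.
Longest run of consecutive quarters below the threshold: 3.
3 ≥ 3, so Kestrel Logistics became eligible.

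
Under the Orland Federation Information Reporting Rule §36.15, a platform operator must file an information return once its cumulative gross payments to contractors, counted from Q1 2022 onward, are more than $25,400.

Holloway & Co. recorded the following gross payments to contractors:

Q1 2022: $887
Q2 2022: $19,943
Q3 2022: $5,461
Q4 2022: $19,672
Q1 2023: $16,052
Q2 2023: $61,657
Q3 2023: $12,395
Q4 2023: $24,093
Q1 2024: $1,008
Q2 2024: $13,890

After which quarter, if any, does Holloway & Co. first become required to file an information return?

Through Q1 2022: $887
Through Q2 2022: $20,830
Through Q3 2022: $26,291 ← exceeds threshold

Q3 2022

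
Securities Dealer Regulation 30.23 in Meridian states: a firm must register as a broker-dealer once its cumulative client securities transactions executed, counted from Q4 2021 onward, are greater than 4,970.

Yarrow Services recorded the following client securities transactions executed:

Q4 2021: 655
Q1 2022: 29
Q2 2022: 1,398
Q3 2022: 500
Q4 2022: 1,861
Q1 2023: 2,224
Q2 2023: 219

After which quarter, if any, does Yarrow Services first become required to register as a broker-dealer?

Q1 2023

Through Q4 2021: 655
Through Q1 2022: 684
Through Q2 2022: 2,082
Through Q3 2022: 2,582
Through Q4 2022: 4,443
Through Q1 2023: 6,667 ← exceeds threshold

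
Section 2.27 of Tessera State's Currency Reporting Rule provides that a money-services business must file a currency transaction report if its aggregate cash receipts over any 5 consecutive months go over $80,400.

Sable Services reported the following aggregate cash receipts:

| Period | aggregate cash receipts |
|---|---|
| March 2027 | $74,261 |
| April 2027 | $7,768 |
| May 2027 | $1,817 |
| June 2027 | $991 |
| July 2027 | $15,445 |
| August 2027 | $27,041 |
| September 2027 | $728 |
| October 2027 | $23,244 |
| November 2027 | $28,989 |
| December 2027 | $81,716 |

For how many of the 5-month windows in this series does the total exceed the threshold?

March 2027–July 2027: $74,261 + $7,768 + $1,817 + $991 + $15,445 = $100,282 (over)
April 2027–August 2027: $7,768 + $1,817 + $991 + $15,445 + $27,041 = $53,062 (under)
May 2027–September 2027: $1,817 + $991 + $15,445 + $27,041 + $728 = $46,022 (under)
June 2027–October 2027: $991 + $15,445 + $27,041 + $728 + $23,244 = $67,449 (under)
July 2027–November 2027: $15,445 + $27,041 + $728 + $23,244 + $28,989 = $95,447 (over)
August 2027–December 2027: $27,041 + $728 + $23,244 + $28,989 + $81,716 = $161,718 (over)
3 windows exceed the threshold.

3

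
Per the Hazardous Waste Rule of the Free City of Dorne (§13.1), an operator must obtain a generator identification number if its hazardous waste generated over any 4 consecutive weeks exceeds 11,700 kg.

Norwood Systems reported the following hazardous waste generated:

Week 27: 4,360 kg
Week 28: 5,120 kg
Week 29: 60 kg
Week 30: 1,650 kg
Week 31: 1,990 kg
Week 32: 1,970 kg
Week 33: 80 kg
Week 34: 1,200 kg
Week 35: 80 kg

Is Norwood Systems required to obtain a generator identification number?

No

Week 27–Week 30: 4,360 kg + 5,120 kg + 60 kg + 1,650 kg = 11,190 kg (under)
Week 28–Week 31: 5,120 kg + 60 kg + 1,650 kg + 1,990 kg = 8,820 kg (under)
Week 29–Week 32: 60 kg + 1,650 kg + 1,990 kg + 1,970 kg = 5,670 kg (under)
Week 30–Week 33: 1,650 kg + 1,990 kg + 1,970 kg + 80 kg = 5,690 kg (under)
Week 31–Week 34: 1,990 kg + 1,970 kg + 80 kg + 1,200 kg = 5,240 kg (under)
Week 32–Week 35: 1,970 kg + 80 kg + 1,200 kg + 80 kg = 3,330 kg (under)
No window exceeds 11,700 kg.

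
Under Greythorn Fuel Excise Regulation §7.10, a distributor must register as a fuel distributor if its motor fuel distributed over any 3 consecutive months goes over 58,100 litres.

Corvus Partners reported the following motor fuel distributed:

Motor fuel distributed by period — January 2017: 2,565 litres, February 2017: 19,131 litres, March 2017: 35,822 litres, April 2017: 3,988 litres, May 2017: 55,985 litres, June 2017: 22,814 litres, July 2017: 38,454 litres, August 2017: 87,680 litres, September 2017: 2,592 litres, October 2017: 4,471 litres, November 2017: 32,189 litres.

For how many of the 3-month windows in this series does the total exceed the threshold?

January 2017–March 2017: 2,565 litres + 19,131 litres + 35,822 litres = 57,518 litres (under)
February 2017–April 2017: 19,131 litres + 35,822 litres + 3,988 litres = 58,941 litres (over)
March 2017–May 2017: 35,822 litres + 3,988 litres + 55,985 litres = 95,795 litres (over)
April 2017–June 2017: 3,988 litres + 55,985 litres + 22,814 litres = 82,787 litres (over)
May 2017–July 2017: 55,985 litres + 22,814 litres + 38,454 litres = 117,253 litres (over)
June 2017–August 2017: 22,814 litres + 38,454 litres + 87,680 litres = 148,948 litres (over)
July 2017–September 2017: 38,454 litres + 87,680 litres + 2,592 litres = 128,726 litres (over)
August 2017–October 2017: 87,680 litres + 2,592 litres + 4,471 litres = 94,743 litres (over)
September 2017–November 2017: 2,592 litres + 4,471 litres + 32,189 litres = 39,252 litres (under)
7 windows exceed the threshold.

7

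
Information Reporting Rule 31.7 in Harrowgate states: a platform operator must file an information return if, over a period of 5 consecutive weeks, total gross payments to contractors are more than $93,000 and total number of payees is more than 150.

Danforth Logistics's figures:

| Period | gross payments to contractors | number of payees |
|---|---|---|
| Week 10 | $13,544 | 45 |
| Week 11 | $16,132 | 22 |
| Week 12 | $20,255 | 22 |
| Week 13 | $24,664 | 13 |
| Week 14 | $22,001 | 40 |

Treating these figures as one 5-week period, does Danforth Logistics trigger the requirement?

No

Total gross payments to contractors: $13,544 + $16,132 + $20,255 + $24,664 + $22,001 = $96,596 (> $93,000).
Total number of payees: 45 + 22 + 22 + 13 + 40 = 142 (≤ 150).
The test is 'and': the rule requires both, and at least one is not exceeded.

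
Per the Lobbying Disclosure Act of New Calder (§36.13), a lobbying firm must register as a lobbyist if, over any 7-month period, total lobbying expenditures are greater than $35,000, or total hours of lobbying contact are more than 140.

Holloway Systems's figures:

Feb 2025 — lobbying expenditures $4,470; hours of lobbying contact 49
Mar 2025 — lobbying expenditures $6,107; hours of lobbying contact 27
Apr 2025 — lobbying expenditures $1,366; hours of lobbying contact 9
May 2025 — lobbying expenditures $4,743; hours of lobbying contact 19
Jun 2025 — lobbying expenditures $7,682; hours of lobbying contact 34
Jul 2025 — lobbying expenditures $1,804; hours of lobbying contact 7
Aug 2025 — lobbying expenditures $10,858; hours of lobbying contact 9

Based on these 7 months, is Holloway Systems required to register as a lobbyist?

Yes

Total lobbying expenditures: $4,470 + $6,107 + $1,366 + $4,743 + $7,682 + $1,804 + $10,858 = $37,030 (> $35,000).
Total hours of lobbying contact: 49 + 27 + 9 + 19 + 34 + 7 + 9 = 154 (> 140).
The test is 'or': at least one threshold is exceeded.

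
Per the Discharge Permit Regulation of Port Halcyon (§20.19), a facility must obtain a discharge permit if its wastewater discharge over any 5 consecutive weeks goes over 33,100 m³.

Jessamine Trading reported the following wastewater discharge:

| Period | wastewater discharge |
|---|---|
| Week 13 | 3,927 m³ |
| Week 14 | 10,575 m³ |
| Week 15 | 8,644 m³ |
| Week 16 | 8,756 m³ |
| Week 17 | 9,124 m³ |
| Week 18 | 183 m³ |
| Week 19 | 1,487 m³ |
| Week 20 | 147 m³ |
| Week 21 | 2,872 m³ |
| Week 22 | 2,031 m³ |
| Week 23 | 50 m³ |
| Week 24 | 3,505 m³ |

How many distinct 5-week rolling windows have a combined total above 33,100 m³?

2

Week 13–Week 17: 3,927 m³ + 10,575 m³ + 8,644 m³ + 8,756 m³ + 9,124 m³ = 41,026 m³ (over)
Week 14–Week 18: 10,575 m³ + 8,644 m³ + 8,756 m³ + 9,124 m³ + 183 m³ = 37,282 m³ (over)
Week 15–Week 19: 8,644 m³ + 8,756 m³ + 9,124 m³ + 183 m³ + 1,487 m³ = 28,194 m³ (under)
Week 16–Week 20: 8,756 m³ + 9,124 m³ + 183 m³ + 1,487 m³ + 147 m³ = 19,697 m³ (under)
Week 17–Week 21: 9,124 m³ + 183 m³ + 1,487 m³ + 147 m³ + 2,872 m³ = 13,813 m³ (under)
Week 18–Week 22: 183 m³ + 1,487 m³ + 147 m³ + 2,872 m³ + 2,031 m³ = 6,720 m³ (under)
Week 19–Week 23: 1,487 m³ + 147 m³ + 2,872 m³ + 2,031 m³ + 50 m³ = 6,587 m³ (under)
Week 20–Week 24: 147 m³ + 2,872 m³ + 2,031 m³ + 50 m³ + 3,505 m³ = 8,605 m³ (under)
2 windows exceed the threshold.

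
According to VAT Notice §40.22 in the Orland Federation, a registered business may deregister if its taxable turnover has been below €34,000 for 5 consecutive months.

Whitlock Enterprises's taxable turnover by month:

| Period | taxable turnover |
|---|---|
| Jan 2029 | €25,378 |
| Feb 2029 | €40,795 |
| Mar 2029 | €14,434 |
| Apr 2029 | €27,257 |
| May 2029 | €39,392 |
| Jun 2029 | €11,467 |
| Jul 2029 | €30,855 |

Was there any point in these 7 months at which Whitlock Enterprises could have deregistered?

Months below €34,000: Jan 2029, Mar 2029, Apr 2029, Jun 2029, Jul 2029.
Longest run of consecutive months below the threshold: 2.
2 < 5, so Whitlock Enterprises never became eligible.

No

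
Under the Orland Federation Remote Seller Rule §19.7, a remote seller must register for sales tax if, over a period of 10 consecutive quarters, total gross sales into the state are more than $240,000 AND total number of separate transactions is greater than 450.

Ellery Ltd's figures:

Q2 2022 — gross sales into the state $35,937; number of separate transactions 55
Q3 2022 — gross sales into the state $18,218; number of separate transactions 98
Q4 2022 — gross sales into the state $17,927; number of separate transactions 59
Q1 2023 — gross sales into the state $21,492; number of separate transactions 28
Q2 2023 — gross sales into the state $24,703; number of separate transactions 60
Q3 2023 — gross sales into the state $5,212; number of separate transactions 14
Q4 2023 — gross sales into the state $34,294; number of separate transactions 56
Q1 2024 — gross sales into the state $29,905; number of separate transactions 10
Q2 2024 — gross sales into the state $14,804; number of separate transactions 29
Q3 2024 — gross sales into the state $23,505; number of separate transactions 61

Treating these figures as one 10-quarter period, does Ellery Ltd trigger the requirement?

No

Total gross sales into the state: $35,937 + $18,218 + $17,927 + $21,492 + $24,703 + $5,212 + $34,294 + $29,905 + $14,804 + $23,505 = $225,997 (≤ $240,000).
Total number of separate transactions: 55 + 98 + 59 + 28 + 60 + 14 + 56 + 10 + 29 + 61 = 470 (> 450).
The test is 'and': the rule requires both, and at least one is not exceeded.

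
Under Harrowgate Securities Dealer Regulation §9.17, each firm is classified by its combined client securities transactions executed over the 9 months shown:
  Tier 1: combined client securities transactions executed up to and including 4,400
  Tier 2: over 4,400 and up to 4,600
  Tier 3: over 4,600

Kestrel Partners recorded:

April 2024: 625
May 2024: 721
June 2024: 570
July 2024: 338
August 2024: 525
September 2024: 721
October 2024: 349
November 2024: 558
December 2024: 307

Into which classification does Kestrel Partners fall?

Tier 3

Combined client securities transactions executed: 625 + 721 + 570 + 338 + 525 + 721 + 349 + 558 + 307 = 4,714.
4,714 > 4,600, so Tier 3 applies.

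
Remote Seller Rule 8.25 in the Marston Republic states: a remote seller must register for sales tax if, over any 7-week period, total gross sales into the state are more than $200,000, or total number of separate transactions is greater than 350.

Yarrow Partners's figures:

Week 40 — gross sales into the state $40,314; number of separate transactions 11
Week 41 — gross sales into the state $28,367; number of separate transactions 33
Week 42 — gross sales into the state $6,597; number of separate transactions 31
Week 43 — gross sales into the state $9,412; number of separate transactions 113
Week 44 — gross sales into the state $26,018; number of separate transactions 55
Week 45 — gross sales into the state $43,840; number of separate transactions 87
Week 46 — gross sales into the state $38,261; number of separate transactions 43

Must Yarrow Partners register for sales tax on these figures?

Total gross sales into the state: $40,314 + $28,367 + $6,597 + $9,412 + $26,018 + $43,840 + $38,261 = $192,809 (≤ $200,000).
Total number of separate transactions: 11 + 33 + 31 + 113 + 55 + 87 + 43 = 373 (> 350).
The test is 'or': at least one threshold is exceeded.

Yes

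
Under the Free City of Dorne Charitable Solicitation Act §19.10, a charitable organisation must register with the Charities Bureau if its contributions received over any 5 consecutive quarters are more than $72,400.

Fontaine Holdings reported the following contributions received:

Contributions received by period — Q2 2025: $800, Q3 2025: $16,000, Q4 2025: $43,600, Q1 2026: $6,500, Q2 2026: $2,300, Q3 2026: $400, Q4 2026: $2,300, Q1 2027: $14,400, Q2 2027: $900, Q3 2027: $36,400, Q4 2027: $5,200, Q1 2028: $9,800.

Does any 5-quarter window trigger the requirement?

No

Q2 2025–Q2 2026: $800 + $16,000 + $43,600 + $6,500 + $2,300 = $69,200 (under)
Q3 2025–Q3 2026: $16,000 + $43,600 + $6,500 + $2,300 + $400 = $68,800 (under)
Q4 2025–Q4 2026: $43,600 + $6,500 + $2,300 + $400 + $2,300 = $55,100 (under)
Q1 2026–Q1 2027: $6,500 + $2,300 + $400 + $2,300 + $14,400 = $25,900 (under)
Q2 2026–Q2 2027: $2,300 + $400 + $2,300 + $14,400 + $900 = $20,300 (under)
Q3 2026–Q3 2027: $400 + $2,300 + $14,400 + $900 + $36,400 = $54,400 (under)
Q4 2026–Q4 2027: $2,300 + $14,400 + $900 + $36,400 + $5,200 = $59,200 (under)
Q1 2027–Q1 2028: $14,400 + $900 + $36,400 + $5,200 + $9,800 = $66,700 (under)
No window exceeds $72,400.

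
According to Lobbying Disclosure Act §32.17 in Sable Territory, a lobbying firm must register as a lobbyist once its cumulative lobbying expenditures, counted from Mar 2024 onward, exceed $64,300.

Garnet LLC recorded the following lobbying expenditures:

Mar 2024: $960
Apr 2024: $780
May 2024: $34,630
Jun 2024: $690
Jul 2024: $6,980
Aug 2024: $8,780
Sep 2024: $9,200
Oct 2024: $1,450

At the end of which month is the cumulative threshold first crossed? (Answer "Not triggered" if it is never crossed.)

Not triggered

Through Mar 2024: $960
Through Apr 2024: $1,740
Through May 2024: $36,370
Through Jun 2024: $37,060
Through Jul 2024: $44,040
Through Aug 2024: $52,820
Through Sep 2024: $62,020
Through Oct 2024: $63,470
Final cumulative total $63,470 ≤ $64,300; the threshold is never exceeded.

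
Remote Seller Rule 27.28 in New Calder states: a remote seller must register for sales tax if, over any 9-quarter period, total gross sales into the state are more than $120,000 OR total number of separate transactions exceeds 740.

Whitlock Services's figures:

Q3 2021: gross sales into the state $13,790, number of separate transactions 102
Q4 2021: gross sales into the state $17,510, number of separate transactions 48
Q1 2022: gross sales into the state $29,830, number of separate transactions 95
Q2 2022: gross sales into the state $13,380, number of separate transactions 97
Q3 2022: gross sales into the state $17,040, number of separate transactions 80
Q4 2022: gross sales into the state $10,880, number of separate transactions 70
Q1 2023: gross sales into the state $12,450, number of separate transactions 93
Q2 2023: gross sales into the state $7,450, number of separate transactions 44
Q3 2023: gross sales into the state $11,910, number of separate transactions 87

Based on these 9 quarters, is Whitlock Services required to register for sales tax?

Total gross sales into the state: $13,790 + $17,510 + $29,830 + $13,380 + $17,040 + $10,880 + $12,450 + $7,450 + $11,910 = $134,240 (> $120,000).
Total number of separate transactions: 102 + 48 + 95 + 97 + 80 + 70 + 93 + 44 + 87 = 716 (≤ 740).
The test is 'or': at least one threshold is exceeded.

Yes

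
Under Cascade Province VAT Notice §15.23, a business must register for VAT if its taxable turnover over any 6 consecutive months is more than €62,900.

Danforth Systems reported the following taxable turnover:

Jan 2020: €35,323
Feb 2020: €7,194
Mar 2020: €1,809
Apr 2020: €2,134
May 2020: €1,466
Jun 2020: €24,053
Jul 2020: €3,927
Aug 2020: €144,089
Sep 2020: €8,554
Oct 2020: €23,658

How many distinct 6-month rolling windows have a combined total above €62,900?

Jan 2020–Jun 2020: €35,323 + €7,194 + €1,809 + €2,134 + €1,466 + €24,053 = €71,979 (over)
Feb 2020–Jul 2020: €7,194 + €1,809 + €2,134 + €1,466 + €24,053 + €3,927 = €40,583 (under)
Mar 2020–Aug 2020: €1,809 + €2,134 + €1,466 + €24,053 + €3,927 + €144,089 = €177,478 (over)
Apr 2020–Sep 2020: €2,134 + €1,466 + €24,053 + €3,927 + €144,089 + €8,554 = €184,223 (over)
May 2020–Oct 2020: €1,466 + €24,053 + €3,927 + €144,089 + €8,554 + €23,658 = €205,747 (over)
4 windows exceed the threshold.

4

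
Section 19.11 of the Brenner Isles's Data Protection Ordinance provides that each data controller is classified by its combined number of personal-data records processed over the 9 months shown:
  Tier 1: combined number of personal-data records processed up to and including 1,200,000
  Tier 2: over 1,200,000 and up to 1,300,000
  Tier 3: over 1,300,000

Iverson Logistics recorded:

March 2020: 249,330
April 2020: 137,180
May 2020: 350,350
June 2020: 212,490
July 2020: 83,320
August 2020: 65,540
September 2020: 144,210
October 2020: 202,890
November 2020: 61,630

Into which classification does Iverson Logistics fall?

Combined number of personal-data records processed: 249,330 + 137,180 + 350,350 + 212,490 + 83,320 + 65,540 + 144,210 + 202,890 + 61,630 = 1,506,940.
1,506,940 > 1,300,000, so Tier 3 applies.

Tier 3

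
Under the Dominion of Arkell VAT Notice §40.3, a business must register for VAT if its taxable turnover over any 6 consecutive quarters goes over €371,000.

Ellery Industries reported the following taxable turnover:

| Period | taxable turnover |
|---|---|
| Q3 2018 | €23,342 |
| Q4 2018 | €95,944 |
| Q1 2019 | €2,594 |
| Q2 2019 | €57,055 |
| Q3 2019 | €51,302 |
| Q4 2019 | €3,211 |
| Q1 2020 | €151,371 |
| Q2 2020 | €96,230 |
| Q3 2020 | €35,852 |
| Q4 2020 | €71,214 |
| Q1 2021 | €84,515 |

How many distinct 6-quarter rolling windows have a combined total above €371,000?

3

Q3 2018–Q4 2019: €23,342 + €95,944 + €2,594 + €57,055 + €51,302 + €3,211 = €233,448 (under)
Q4 2018–Q1 2020: €95,944 + €2,594 + €57,055 + €51,302 + €3,211 + €151,371 = €361,477 (under)
Q1 2019–Q2 2020: €2,594 + €57,055 + €51,302 + €3,211 + €151,371 + €96,230 = €361,763 (under)
Q2 2019–Q3 2020: €57,055 + €51,302 + €3,211 + €151,371 + €96,230 + €35,852 = €395,021 (over)
Q3 2019–Q4 2020: €51,302 + €3,211 + €151,371 + €96,230 + €35,852 + €71,214 = €409,180 (over)
Q4 2019–Q1 2021: €3,211 + €151,371 + €96,230 + €35,852 + €71,214 + €84,515 = €442,393 (over)
3 windows exceed the threshold.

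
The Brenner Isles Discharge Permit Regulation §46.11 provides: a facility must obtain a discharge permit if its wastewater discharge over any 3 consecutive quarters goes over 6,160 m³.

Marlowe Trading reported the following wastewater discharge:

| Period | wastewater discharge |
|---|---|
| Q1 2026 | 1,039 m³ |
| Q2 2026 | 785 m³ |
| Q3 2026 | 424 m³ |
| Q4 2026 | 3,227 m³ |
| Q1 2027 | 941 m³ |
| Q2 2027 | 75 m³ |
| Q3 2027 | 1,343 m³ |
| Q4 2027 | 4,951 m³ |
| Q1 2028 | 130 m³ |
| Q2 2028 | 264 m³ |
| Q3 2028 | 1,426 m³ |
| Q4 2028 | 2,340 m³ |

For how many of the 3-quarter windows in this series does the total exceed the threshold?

Q1 2026–Q3 2026: 1,039 m³ + 785 m³ + 424 m³ = 2,248 m³ (under)
Q2 2026–Q4 2026: 785 m³ + 424 m³ + 3,227 m³ = 4,436 m³ (under)
Q3 2026–Q1 2027: 424 m³ + 3,227 m³ + 941 m³ = 4,592 m³ (under)
Q4 2026–Q2 2027: 3,227 m³ + 941 m³ + 75 m³ = 4,243 m³ (under)
Q1 2027–Q3 2027: 941 m³ + 75 m³ + 1,343 m³ = 2,359 m³ (under)
Q2 2027–Q4 2027: 75 m³ + 1,343 m³ + 4,951 m³ = 6,369 m³ (over)
Q3 2027–Q1 2028: 1,343 m³ + 4,951 m³ + 130 m³ = 6,424 m³ (over)
Q4 2027–Q2 2028: 4,951 m³ + 130 m³ + 264 m³ = 5,345 m³ (under)
Q1 2028–Q3 2028: 130 m³ + 264 m³ + 1,426 m³ = 1,820 m³ (under)
Q2 2028–Q4 2028: 264 m³ + 1,426 m³ + 2,340 m³ = 4,030 m³ (under)
2 windows exceed the threshold.

2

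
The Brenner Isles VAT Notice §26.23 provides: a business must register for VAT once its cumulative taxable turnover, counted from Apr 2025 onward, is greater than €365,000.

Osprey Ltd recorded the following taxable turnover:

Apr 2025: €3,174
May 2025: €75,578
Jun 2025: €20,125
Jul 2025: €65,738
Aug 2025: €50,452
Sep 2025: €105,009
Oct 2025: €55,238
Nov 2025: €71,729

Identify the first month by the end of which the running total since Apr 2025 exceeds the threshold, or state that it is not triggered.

Through Apr 2025: €3,174
Through May 2025: €78,752
Through Jun 2025: €98,877
Through Jul 2025: €164,615
Through Aug 2025: €215,067
Through Sep 2025: €320,076
Through Oct 2025: €375,314 ← exceeds threshold

Oct 2025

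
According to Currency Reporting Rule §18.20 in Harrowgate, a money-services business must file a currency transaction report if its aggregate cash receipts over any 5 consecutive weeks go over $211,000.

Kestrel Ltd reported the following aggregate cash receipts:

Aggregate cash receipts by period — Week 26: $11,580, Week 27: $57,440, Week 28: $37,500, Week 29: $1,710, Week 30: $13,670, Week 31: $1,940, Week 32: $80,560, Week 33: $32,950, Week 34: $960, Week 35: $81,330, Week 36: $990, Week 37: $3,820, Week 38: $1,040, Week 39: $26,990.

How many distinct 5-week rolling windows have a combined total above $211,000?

0

Week 26–Week 30: $11,580 + $57,440 + $37,500 + $1,710 + $13,670 = $121,900 (under)
Week 27–Week 31: $57,440 + $37,500 + $1,710 + $13,670 + $1,940 = $112,260 (under)
Week 28–Week 32: $37,500 + $1,710 + $13,670 + $1,940 + $80,560 = $135,380 (under)
Week 29–Week 33: $1,710 + $13,670 + $1,940 + $80,560 + $32,950 = $130,830 (under)
Week 30–Week 34: $13,670 + $1,940 + $80,560 + $32,950 + $960 = $130,080 (under)
Week 31–Week 35: $1,940 + $80,560 + $32,950 + $960 + $81,330 = $197,740 (under)
Week 32–Week 36: $80,560 + $32,950 + $960 + $81,330 + $990 = $196,790 (under)
Week 33–Week 37: $32,950 + $960 + $81,330 + $990 + $3,820 = $120,050 (under)
Week 34–Week 38: $960 + $81,330 + $990 + $3,820 + $1,040 = $88,140 (under)
Week 35–Week 39: $81,330 + $990 + $3,820 + $1,040 + $26,990 = $114,170 (under)
0 windows exceed the threshold.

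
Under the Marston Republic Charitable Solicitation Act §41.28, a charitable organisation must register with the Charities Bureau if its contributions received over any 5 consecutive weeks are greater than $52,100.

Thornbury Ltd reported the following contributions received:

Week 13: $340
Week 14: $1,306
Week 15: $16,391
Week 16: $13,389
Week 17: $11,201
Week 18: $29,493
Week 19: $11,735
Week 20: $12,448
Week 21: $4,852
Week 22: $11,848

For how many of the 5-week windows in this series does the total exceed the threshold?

5

Week 13–Week 17: $340 + $1,306 + $16,391 + $13,389 + $11,201 = $42,627 (under)
Week 14–Week 18: $1,306 + $16,391 + $13,389 + $11,201 + $29,493 = $71,780 (over)
Week 15–Week 19: $16,391 + $13,389 + $11,201 + $29,493 + $11,735 = $82,209 (over)
Week 16–Week 20: $13,389 + $11,201 + $29,493 + $11,735 + $12,448 = $78,266 (over)
Week 17–Week 21: $11,201 + $29,493 + $11,735 + $12,448 + $4,852 = $69,729 (over)
Week 18–Week 22: $29,493 + $11,735 + $12,448 + $4,852 + $11,848 = $70,376 (over)
5 windows exceed the threshold.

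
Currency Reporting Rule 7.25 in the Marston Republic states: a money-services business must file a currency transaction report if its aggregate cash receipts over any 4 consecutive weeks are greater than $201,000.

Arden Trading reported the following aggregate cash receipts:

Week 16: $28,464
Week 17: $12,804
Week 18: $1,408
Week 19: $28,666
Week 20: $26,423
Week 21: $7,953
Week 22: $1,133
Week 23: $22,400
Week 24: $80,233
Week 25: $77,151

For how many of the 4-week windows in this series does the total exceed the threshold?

0

Week 16–Week 19: $28,464 + $12,804 + $1,408 + $28,666 = $71,342 (under)
Week 17–Week 20: $12,804 + $1,408 + $28,666 + $26,423 = $69,301 (under)
Week 18–Week 21: $1,408 + $28,666 + $26,423 + $7,953 = $64,450 (under)
Week 19–Week 22: $28,666 + $26,423 + $7,953 + $1,133 = $64,175 (under)
Week 20–Week 23: $26,423 + $7,953 + $1,133 + $22,400 = $57,909 (under)
Week 21–Week 24: $7,953 + $1,133 + $22,400 + $80,233 = $111,719 (under)
Week 22–Week 25: $1,133 + $22,400 + $80,233 + $77,151 = $180,917 (under)
0 windows exceed the threshold.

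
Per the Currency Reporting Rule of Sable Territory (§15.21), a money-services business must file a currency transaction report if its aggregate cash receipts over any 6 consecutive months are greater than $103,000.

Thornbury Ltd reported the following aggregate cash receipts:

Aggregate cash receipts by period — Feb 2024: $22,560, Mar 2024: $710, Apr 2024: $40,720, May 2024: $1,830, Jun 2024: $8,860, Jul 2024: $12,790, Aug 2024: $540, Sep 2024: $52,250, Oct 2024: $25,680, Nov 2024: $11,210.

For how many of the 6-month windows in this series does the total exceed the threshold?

2

Feb 2024–Jul 2024: $22,560 + $710 + $40,720 + $1,830 + $8,860 + $12,790 = $87,470 (under)
Mar 2024–Aug 2024: $710 + $40,720 + $1,830 + $8,860 + $12,790 + $540 = $65,450 (under)
Apr 2024–Sep 2024: $40,720 + $1,830 + $8,860 + $12,790 + $540 + $52,250 = $116,990 (over)
May 2024–Oct 2024: $1,830 + $8,860 + $12,790 + $540 + $52,250 + $25,680 = $101,950 (under)
Jun 2024–Nov 2024: $8,860 + $12,790 + $540 + $52,250 + $25,680 + $11,210 = $111,330 (over)
2 windows exceed the threshold.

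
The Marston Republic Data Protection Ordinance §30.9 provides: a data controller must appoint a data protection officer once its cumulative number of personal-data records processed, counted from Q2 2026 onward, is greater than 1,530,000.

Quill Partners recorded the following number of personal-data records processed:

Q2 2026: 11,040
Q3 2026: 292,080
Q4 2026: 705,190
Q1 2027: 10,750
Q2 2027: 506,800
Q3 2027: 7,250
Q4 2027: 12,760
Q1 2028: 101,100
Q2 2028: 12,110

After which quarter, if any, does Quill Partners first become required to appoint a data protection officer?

Q3 2027

Through Q2 2026: 11,040
Through Q3 2026: 303,120
Through Q4 2026: 1,008,310
Through Q1 2027: 1,019,060
Through Q2 2027: 1,525,860
Through Q3 2027: 1,533,110 ← exceeds threshold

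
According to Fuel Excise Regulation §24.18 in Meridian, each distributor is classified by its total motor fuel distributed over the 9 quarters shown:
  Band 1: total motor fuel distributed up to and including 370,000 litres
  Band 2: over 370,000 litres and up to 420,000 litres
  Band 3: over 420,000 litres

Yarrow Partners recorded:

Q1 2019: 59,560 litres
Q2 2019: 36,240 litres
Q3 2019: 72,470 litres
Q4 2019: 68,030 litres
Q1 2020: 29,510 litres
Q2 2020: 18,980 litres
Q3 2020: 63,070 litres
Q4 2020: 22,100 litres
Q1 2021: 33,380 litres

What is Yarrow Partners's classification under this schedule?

Band 2

Total motor fuel distributed: 59,560 litres + 36,240 litres + 72,470 litres + 68,030 litres + 29,510 litres + 18,980 litres + 63,070 litres + 22,100 litres + 33,380 litres = 403,340 litres.
370,000 litres < 403,340 litres ≤ 420,000 litres, so Band 2 applies.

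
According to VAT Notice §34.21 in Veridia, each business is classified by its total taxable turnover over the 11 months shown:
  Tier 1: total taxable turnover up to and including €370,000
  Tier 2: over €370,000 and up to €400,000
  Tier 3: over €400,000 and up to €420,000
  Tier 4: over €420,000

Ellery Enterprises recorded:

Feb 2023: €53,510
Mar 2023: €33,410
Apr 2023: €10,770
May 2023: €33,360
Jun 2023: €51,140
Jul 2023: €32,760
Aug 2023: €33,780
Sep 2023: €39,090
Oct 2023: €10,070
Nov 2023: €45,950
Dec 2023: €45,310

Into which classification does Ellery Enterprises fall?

Total taxable turnover: €53,510 + €33,410 + €10,770 + €33,360 + €51,140 + €32,760 + €33,780 + €39,090 + €10,070 + €45,950 + €45,310 = €389,150.
€370,000 < €389,150 ≤ €400,000, so Tier 2 applies.

Tier 2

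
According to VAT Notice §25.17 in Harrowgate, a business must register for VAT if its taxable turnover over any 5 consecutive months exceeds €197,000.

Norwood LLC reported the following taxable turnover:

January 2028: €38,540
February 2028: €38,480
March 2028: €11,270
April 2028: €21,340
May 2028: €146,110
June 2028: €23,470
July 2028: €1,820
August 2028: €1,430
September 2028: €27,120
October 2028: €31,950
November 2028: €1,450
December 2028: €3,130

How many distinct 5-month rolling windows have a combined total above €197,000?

January 2028–May 2028: €38,540 + €38,480 + €11,270 + €21,340 + €146,110 = €255,740 (over)
February 2028–June 2028: €38,480 + €11,270 + €21,340 + €146,110 + €23,470 = €240,670 (over)
March 2028–July 2028: €11,270 + €21,340 + €146,110 + €23,470 + €1,820 = €204,010 (over)
April 2028–August 2028: €21,340 + €146,110 + €23,470 + €1,820 + €1,430 = €194,170 (under)
May 2028–September 2028: €146,110 + €23,470 + €1,820 + €1,430 + €27,120 = €199,950 (over)
June 2028–October 2028: €23,470 + €1,820 + €1,430 + €27,120 + €31,950 = €85,790 (under)
July 2028–November 2028: €1,820 + €1,430 + €27,120 + €31,950 + €1,450 = €63,770 (under)
August 2028–December 2028: €1,430 + €27,120 + €31,950 + €1,450 + €3,130 = €65,080 (under)
4 windows exceed the threshold.

4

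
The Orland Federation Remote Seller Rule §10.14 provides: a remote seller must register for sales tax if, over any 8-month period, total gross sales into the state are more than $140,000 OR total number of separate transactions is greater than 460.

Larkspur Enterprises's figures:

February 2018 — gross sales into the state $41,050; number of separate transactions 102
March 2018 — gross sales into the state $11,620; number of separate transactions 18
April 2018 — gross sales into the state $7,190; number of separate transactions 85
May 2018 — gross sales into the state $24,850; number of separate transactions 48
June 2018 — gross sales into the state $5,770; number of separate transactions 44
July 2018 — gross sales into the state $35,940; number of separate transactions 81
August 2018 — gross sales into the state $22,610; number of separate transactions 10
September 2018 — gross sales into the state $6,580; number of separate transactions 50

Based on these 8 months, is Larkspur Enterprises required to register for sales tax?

Total gross sales into the state: $41,050 + $11,620 + $7,190 + $24,850 + $5,770 + $35,940 + $22,610 + $6,580 = $155,610 (> $140,000).
Total number of separate transactions: 102 + 18 + 85 + 48 + 44 + 81 + 10 + 50 = 438 (≤ 460).
The test is 'or': at least one threshold is exceeded.

Yes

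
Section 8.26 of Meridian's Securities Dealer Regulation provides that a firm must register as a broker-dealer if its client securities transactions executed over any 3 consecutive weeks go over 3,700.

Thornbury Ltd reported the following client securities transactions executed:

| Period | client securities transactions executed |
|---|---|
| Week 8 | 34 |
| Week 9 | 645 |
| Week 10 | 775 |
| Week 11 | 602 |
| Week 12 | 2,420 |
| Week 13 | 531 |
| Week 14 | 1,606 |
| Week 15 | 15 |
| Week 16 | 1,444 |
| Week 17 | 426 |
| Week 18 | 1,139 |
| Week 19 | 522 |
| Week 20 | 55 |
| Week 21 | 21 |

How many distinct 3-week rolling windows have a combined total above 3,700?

Week 8–Week 10: 34 + 645 + 775 = 1,454 (under)
Week 9–Week 11: 645 + 775 + 602 = 2,022 (under)
Week 10–Week 12: 775 + 602 + 2,420 = 3,797 (over)
Week 11–Week 13: 602 + 2,420 + 531 = 3,553 (under)
Week 12–Week 14: 2,420 + 531 + 1,606 = 4,557 (over)
Week 13–Week 15: 531 + 1,606 + 15 = 2,152 (under)
Week 14–Week 16: 1,606 + 15 + 1,444 = 3,065 (under)
Week 15–Week 17: 15 + 1,444 + 426 = 1,885 (under)
Week 16–Week 18: 1,444 + 426 + 1,139 = 3,009 (under)
Week 17–Week 19: 426 + 1,139 + 522 = 2,087 (under)
Week 18–Week 20: 1,139 + 522 + 55 = 1,716 (under)
Week 19–Week 21: 522 + 55 + 21 = 598 (under)
2 windows exceed the threshold.

2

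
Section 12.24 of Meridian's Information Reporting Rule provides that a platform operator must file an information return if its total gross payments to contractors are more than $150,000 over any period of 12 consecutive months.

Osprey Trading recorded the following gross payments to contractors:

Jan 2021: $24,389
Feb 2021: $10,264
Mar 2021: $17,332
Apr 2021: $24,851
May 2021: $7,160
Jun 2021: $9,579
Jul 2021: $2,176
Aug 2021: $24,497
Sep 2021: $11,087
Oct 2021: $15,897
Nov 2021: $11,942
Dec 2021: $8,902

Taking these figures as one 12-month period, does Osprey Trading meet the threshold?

Yes

Total gross payments to contractors: $24,389 + $10,264 + $17,332 + $24,851 + $7,160 + $9,579 + $2,176 + $24,497 + $11,087 + $15,897 + $11,942 + $8,902 = $168,076.
$168,076 > $150,000, so the threshold is exceeded.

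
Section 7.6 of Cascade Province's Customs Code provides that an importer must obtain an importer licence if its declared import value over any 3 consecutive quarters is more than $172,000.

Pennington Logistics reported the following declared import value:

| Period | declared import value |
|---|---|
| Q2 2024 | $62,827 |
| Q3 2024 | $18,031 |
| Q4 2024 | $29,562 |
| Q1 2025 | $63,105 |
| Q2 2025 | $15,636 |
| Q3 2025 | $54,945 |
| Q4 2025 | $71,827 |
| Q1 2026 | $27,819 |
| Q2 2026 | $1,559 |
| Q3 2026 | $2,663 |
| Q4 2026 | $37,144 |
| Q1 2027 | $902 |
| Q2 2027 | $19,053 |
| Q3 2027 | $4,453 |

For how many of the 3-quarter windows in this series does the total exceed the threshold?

Q2 2024–Q4 2024: $62,827 + $18,031 + $29,562 = $110,420 (under)
Q3 2024–Q1 2025: $18,031 + $29,562 + $63,105 = $110,698 (under)
Q4 2024–Q2 2025: $29,562 + $63,105 + $15,636 = $108,303 (under)
Q1 2025–Q3 2025: $63,105 + $15,636 + $54,945 = $133,686 (under)
Q2 2025–Q4 2025: $15,636 + $54,945 + $71,827 = $142,408 (under)
Q3 2025–Q1 2026: $54,945 + $71,827 + $27,819 = $154,591 (under)
Q4 2025–Q2 2026: $71,827 + $27,819 + $1,559 = $101,205 (under)
Q1 2026–Q3 2026: $27,819 + $1,559 + $2,663 = $32,041 (under)
Q2 2026–Q4 2026: $1,559 + $2,663 + $37,144 = $41,366 (under)
Q3 2026–Q1 2027: $2,663 + $37,144 + $902 = $40,709 (under)
Q4 2026–Q2 2027: $37,144 + $902 + $19,053 = $57,099 (under)
Q1 2027–Q3 2027: $902 + $19,053 + $4,453 = $24,408 (under)
0 windows exceed the threshold.

0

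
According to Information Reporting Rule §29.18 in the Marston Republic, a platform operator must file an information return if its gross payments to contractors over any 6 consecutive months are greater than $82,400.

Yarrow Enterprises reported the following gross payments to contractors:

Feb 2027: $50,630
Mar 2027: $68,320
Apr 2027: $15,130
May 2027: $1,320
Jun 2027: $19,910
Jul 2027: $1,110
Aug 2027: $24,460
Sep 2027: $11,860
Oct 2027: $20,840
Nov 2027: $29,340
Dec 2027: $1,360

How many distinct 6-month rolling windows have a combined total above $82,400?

4

Feb 2027–Jul 2027: $50,630 + $68,320 + $15,130 + $1,320 + $19,910 + $1,110 = $156,420 (over)
Mar 2027–Aug 2027: $68,320 + $15,130 + $1,320 + $19,910 + $1,110 + $24,460 = $130,250 (over)
Apr 2027–Sep 2027: $15,130 + $1,320 + $19,910 + $1,110 + $24,460 + $11,860 = $73,790 (under)
May 2027–Oct 2027: $1,320 + $19,910 + $1,110 + $24,460 + $11,860 + $20,840 = $79,500 (under)
Jun 2027–Nov 2027: $19,910 + $1,110 + $24,460 + $11,860 + $20,840 + $29,340 = $107,520 (over)
Jul 2027–Dec 2027: $1,110 + $24,460 + $11,860 + $20,840 + $29,340 + $1,360 = $88,970 (over)
4 windows exceed the threshold.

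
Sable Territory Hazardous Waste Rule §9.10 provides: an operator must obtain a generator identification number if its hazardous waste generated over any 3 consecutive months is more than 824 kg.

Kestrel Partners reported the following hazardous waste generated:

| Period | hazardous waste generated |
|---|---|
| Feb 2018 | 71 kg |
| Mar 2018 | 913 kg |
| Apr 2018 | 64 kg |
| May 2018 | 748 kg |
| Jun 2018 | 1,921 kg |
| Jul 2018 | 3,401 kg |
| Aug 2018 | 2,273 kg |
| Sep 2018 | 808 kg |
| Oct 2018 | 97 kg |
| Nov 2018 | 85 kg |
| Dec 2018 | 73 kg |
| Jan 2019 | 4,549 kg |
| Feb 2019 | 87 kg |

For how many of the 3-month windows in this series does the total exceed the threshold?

Feb 2018–Apr 2018: 71 kg + 913 kg + 64 kg = 1,048 kg (over)
Mar 2018–May 2018: 913 kg + 64 kg + 748 kg = 1,725 kg (over)
Apr 2018–Jun 2018: 64 kg + 748 kg + 1,921 kg = 2,733 kg (over)
May 2018–Jul 2018: 748 kg + 1,921 kg + 3,401 kg = 6,070 kg (over)
Jun 2018–Aug 2018: 1,921 kg + 3,401 kg + 2,273 kg = 7,595 kg (over)
Jul 2018–Sep 2018: 3,401 kg + 2,273 kg + 808 kg = 6,482 kg (over)
Aug 2018–Oct 2018: 2,273 kg + 808 kg + 97 kg = 3,178 kg (over)
Sep 2018–Nov 2018: 808 kg + 97 kg + 85 kg = 990 kg (over)
Oct 2018–Dec 2018: 97 kg + 85 kg + 73 kg = 255 kg (under)
Nov 2018–Jan 2019: 85 kg + 73 kg + 4,549 kg = 4,707 kg (over)
Dec 2018–Feb 2019: 73 kg + 4,549 kg + 87 kg = 4,709 kg (over)
10 windows exceed the threshold.

10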